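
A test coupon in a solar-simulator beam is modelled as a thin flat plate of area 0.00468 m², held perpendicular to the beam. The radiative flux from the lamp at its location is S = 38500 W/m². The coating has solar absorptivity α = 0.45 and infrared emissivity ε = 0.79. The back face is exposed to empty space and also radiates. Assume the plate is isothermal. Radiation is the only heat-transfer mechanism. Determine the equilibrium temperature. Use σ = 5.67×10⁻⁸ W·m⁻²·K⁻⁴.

T ≈ 663 K

At equilibrium, absorbed power = emitted power.
Absorbing cross-section = A = 0.004680 m²; emitting surface = 2A = 0.009360 m² (ratio 2).
αS·A_cross = εσ·A_surf·T⁴  ⇒  T⁴ = αS/(ε·2σ).
T⁴ = 0.450·38500/(0.79·2·5.67×10⁻⁸) = 1.934×10¹¹ K⁴.
T = (1.934×10¹¹)^(1/4).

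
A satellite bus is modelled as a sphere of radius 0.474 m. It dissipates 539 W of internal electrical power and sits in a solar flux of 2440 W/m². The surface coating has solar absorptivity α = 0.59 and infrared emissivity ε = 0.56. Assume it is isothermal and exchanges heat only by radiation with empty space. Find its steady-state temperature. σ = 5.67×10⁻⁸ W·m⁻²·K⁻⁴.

T ≈ 363 K

At steady state, absorbed solar power + internal power = radiated power.
Absorbed: α·S·A_cross = 0.59·2440·0.7058 = 1016 W (cross-section πr²).
Total input = 1016 + 539 = 1555 W.
Radiated: εσ·A_surf·T⁴ with A_surf = 4πr² = 2.823 m².
T⁴ = 1555/(0.56·5.67×10⁻⁸·2.823) = 1.735×10¹⁰ K⁴.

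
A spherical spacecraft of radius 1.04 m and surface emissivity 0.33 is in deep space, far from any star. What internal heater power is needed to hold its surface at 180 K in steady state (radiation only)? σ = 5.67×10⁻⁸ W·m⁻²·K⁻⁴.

P ≈ 267 W

P = εσ·4πr²·T⁴.
4πr² = 13.59 m²; T⁴ = 1.050×10⁹ K⁴.
P = 0.33·5.67×10⁻⁸·13.59·1.050×10⁹.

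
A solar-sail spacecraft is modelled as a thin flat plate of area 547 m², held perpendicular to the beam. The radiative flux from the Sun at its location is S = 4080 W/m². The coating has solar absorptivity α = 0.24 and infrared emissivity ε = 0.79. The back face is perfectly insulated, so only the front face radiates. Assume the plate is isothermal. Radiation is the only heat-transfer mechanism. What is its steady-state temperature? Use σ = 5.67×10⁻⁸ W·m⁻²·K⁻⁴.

T ≈ 385 K

At equilibrium, absorbed power = emitted power.
Absorbing cross-section = A = 547.0 m²; emitting surface = A = 547.0 m² (ratio 1).
αS·A_cross = εσ·A_surf·T⁴  ⇒  T⁴ = αS/(ε·1σ).
T⁴ = 0.240·4080/(0.79·1·5.67×10⁻⁸) = 2.186×10¹⁰ K⁴.
T = (2.186×10¹⁰)^(1/4).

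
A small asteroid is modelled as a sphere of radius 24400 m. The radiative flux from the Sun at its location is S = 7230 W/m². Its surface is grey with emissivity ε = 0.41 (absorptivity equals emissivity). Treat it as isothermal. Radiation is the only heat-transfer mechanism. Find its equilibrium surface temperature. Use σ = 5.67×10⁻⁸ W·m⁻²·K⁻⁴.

At equilibrium, absorbed power = emitted power.
Absorbing cross-section = πr² = 1.870×10⁹ m²; emitting surface = 4πr² = 7.482×10⁹ m² (ratio 4).
εS·A_cross = εσ·A_surf·T⁴  ⇒  T⁴ = S/(4σ)   (ε cancels).
T⁴ = 7230/(4·5.67×10⁻⁸) = 3.188×10¹⁰ K⁴.
T = (3.188×10¹⁰)^(1/4).

T ≈ 423 K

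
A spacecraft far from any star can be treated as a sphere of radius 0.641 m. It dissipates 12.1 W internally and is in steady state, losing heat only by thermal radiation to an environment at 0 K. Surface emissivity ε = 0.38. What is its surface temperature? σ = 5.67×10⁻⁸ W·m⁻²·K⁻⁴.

T ≈ 102 K

Steady state: internal power = radiated power, P = εσA T⁴.
Radiating area A = 4πr² = 5.163 m².
T⁴ = P/(εσA) = 12.1/(0.38·5.67×10⁻⁸·5.163) = 1.088×10⁸ K⁴.
T = (1.088×10⁸)^(1/4).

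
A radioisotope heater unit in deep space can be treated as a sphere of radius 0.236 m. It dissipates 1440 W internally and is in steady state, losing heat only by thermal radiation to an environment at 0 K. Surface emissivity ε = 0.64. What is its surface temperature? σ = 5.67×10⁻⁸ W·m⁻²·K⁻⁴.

Steady state: internal power = radiated power, P = εσA T⁴.
Radiating area A = 4πr² = 0.6999 m².
T⁴ = P/(εσA) = 1440/(0.64·5.67×10⁻⁸·0.6999) = 5.670×10¹⁰ K⁴.
T = (5.670×10¹⁰)^(1/4).

T ≈ 488 K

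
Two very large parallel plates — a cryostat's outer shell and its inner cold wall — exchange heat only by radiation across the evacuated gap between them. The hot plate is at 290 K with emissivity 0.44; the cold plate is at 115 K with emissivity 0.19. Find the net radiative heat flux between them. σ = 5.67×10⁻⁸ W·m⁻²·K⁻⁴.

For two infinite grey parallel plates, q = σ(T₁⁴ − T₂⁴)/(1/ε₁ + 1/ε₂ − 1).
T₁⁴ − T₂⁴ = 7.073×10⁹ − 1.749×10⁸ = 6.898×10⁹ K⁴.
1/ε₁ + 1/ε₂ − 1 = 2.273 + 5.263 − 1 = 6.536.
q = 5.67×10⁻⁸ × 6.898×10⁹ / 6.536.

q ≈ 59.8 W/m²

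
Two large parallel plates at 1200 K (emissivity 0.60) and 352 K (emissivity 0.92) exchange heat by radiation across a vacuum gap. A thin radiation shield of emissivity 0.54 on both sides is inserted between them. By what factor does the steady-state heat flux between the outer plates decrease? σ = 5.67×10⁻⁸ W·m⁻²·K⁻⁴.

Without shield: q₀ = σΔ(T⁴)/(1/ε₁+1/ε₂−1) with denominator 1.754.
With shield the two gaps are in series; the resistances add: (1/ε₁+1/ε_s−1)+(1/ε_s+1/ε₂−1) = 2.519+1.939 = 4.457.
Heat-flux ratio q₀/q = 4.457/1.754.

factor ≈ 2.54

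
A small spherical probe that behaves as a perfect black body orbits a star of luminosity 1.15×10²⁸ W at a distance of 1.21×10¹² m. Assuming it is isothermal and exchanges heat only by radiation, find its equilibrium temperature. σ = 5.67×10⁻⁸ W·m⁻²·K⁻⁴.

First find the stellar flux at distance d: S = L/(4πd²) = 1.15×10²⁸/(4π·(1.21×10¹²)²) = 625.1 W/m².
For an isothermal sphere, absorbed (1−a)S·πr² = emitted σ·4πr²·T⁴, so T⁴ = (1−a)S/(4σ).
T⁴ = 1.00·625.1/(4·5.67×10⁻⁸) = 2.756×10⁹ K⁴.

T ≈ 229 K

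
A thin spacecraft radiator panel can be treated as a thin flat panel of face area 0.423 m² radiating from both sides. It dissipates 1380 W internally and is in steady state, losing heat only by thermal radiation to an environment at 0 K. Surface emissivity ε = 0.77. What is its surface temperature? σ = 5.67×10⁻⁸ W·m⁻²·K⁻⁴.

T ≈ 440 K

Steady state: internal power = radiated power, P = εσA T⁴.
Radiating area A = 2·0.423 = 0.8460 m².
T⁴ = P/(εσA) = 1380/(0.77·5.67×10⁻⁸·0.8460) = 3.736×10¹⁰ K⁴.
T = (3.736×10¹⁰)^(1/4).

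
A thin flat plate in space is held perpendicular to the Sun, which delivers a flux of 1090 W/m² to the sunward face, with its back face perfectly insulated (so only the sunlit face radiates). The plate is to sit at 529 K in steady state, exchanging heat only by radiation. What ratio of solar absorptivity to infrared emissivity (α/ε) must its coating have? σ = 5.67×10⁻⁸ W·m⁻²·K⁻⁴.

Balance: αS·A = εσ·1A·T⁴ ⇒ α/ε = σT⁴/S.
α/ε = 5.67×10⁻⁸·(529)⁴/1090 = 5.67×10⁻⁸·7.831×10¹⁰/1090.

α/ε ≈ 4.07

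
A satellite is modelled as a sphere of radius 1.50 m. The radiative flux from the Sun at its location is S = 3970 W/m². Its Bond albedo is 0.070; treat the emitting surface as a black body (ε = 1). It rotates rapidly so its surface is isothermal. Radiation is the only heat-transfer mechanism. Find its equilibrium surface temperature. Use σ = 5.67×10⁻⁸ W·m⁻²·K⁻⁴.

T ≈ 357 K

At equilibrium, absorbed power = emitted power.
Absorbing cross-section = πr² = 7.069 m²; emitting surface = 4πr² = 28.27 m² (ratio 4).
(1−a)S·A_cross = εσ·A_surf·T⁴  ⇒  T⁴ = (1−a)S/(4σ).
T⁴ = 0.930·3970/(4·5.67×10⁻⁸) = 1.628×10¹⁰ K⁴.
T = (1.628×10¹⁰)^(1/4).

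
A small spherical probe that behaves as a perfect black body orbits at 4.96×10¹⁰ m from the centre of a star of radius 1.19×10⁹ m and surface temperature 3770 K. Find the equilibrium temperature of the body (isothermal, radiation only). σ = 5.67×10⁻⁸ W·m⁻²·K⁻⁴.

The star's surface emits σT_*⁴; at distance d the flux is S = σT_*⁴(R_*/d)².
S = 5.67×10⁻⁸·(3770)⁴·(1.19×10⁹/4.96×10¹⁰)² = 6593 W/m².
For an isothermal sphere T⁴ = (1−a)S/(4σ) = 2.907×10¹⁰ K⁴.

T ≈ 413 K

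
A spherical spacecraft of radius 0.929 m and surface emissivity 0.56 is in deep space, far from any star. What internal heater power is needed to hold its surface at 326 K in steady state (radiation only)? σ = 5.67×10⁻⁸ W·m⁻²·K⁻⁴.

P ≈ 3890 W

P = εσ·4πr²·T⁴.
4πr² = 10.85 m²; T⁴ = 1.129×10¹⁰ K⁴.
P = 0.56·5.67×10⁻⁸·10.85·1.129×10¹⁰.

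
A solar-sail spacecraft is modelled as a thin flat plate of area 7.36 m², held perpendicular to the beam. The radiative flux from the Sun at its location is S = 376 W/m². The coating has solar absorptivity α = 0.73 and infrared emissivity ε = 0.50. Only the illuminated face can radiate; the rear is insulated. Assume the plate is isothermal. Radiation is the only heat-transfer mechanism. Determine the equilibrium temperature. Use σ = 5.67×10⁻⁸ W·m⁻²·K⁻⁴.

T ≈ 314 K

At equilibrium, absorbed power = emitted power.
Absorbing cross-section = A = 7.360 m²; emitting surface = A = 7.360 m² (ratio 1).
αS·A_cross = εσ·A_surf·T⁴  ⇒  T⁴ = αS/(ε·1σ).
T⁴ = 0.730·376/(0.50·1·5.67×10⁻⁸) = 9.682×10⁹ K⁴.
T = (9.682×10⁹)^(1/4).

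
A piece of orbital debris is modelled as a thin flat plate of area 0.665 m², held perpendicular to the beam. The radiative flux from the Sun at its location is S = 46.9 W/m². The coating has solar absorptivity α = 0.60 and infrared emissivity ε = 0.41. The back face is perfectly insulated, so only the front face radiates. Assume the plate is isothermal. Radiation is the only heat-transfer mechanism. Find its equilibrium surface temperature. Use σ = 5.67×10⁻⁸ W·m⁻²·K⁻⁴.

At equilibrium, absorbed power = emitted power.
Absorbing cross-section = A = 0.6650 m²; emitting surface = A = 0.6650 m² (ratio 1).
αS·A_cross = εσ·A_surf·T⁴  ⇒  T⁴ = αS/(ε·1σ).
T⁴ = 0.600·46.9/(0.41·1·5.67×10⁻⁸) = 1.210×10⁹ K⁴.
T = (1.210×10⁹)^(1/4).

T ≈ 187 K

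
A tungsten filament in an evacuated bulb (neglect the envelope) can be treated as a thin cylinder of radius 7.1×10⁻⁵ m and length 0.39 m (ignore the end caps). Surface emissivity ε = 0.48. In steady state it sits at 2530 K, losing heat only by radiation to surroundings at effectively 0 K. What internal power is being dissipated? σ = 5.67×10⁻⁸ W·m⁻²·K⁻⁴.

Steady state: P = εσA T⁴.
A = 2πrL = 1.740×10⁻⁴ m²; T⁴ = (2530)⁴ = 4.097×10¹³ K⁴.
P = 0.48 × 5.67×10⁻⁸ × 1.740×10⁻⁴ × 4.097×10¹³.

P ≈ 194 W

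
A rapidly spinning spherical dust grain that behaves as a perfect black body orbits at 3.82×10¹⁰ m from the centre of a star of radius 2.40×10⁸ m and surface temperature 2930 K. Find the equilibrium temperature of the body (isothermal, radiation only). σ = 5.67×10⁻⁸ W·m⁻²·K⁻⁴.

T ≈ 164 K

The star's surface emits σT_*⁴; at distance d the flux is S = σT_*⁴(R_*/d)².
S = 5.67×10⁻⁸·(2930)⁴·(2.40×10⁸/3.82×10¹⁰)² = 164.9 W/m².
For an isothermal sphere T⁴ = (1−a)S/(4σ) = 7.273×10⁸ K⁴.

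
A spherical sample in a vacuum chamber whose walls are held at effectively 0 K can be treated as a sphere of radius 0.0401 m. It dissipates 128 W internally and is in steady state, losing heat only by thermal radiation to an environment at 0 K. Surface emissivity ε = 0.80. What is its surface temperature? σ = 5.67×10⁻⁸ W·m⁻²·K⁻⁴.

Steady state: internal power = radiated power, P = εσA T⁴.
Radiating area A = 4πr² = 0.02021 m².
T⁴ = P/(εσA) = 128/(0.80·5.67×10⁻⁸·0.02021) = 1.396×10¹¹ K⁴.
T = (1.396×10¹¹)^(1/4).

T ≈ 611 K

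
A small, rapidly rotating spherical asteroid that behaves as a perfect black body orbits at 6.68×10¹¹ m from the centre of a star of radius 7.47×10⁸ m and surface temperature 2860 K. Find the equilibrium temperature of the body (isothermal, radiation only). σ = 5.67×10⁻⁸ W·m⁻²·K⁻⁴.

T ≈ 67.6 K

The star's surface emits σT_*⁴; at distance d the flux is S = σT_*⁴(R_*/d)².
S = 5.67×10⁻⁸·(2860)⁴·(7.47×10⁸/6.68×10¹¹)² = 4.744 W/m².
For an isothermal sphere T⁴ = (1−a)S/(4σ) = 2.092×10⁷ K⁴.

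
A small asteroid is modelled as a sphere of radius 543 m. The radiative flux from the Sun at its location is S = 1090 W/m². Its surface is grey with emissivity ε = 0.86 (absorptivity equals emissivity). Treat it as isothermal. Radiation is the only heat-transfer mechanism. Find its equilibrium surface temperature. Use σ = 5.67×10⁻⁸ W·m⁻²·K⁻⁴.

At equilibrium, absorbed power = emitted power.
Absorbing cross-section = πr² = 9.263×10⁵ m²; emitting surface = 4πr² = 3.705×10⁶ m² (ratio 4).
εS·A_cross = εσ·A_surf·T⁴  ⇒  T⁴ = S/(4σ)   (ε cancels).
T⁴ = 1090/(4·5.67×10⁻⁸) = 4.806×10⁹ K⁴.
T = (4.806×10⁹)^(1/4).

T ≈ 263 K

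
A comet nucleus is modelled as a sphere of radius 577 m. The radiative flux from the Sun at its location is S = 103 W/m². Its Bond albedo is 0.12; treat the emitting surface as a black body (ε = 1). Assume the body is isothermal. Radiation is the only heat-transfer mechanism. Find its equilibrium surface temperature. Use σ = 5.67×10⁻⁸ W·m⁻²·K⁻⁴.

T ≈ 141 K

At equilibrium, absorbed power = emitted power.
Absorbing cross-section = πr² = 1.046×10⁶ m²; emitting surface = 4πr² = 4.184×10⁶ m² (ratio 4).
(1−a)S·A_cross = εσ·A_surf·T⁴  ⇒  T⁴ = (1−a)S/(4σ).
T⁴ = 0.880·103/(4·5.67×10⁻⁸) = 3.996×10⁸ K⁴.
T = (3.996×10⁸)^(1/4).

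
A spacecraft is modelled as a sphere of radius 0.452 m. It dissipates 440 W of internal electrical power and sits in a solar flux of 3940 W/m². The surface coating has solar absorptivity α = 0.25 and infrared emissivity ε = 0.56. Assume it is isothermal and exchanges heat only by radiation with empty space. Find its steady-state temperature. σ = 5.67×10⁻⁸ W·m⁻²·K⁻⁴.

T ≈ 339 K

At steady state, absorbed solar power + internal power = radiated power.
Absorbed: α·S·A_cross = 0.25·3940·0.6418 = 632.2 W (cross-section πr²).
Total input = 632.2 + 440 = 1072 W.
Radiated: εσ·A_surf·T⁴ with A_surf = 4πr² = 2.567 m².
T⁴ = 1072/(0.56·5.67×10⁻⁸·2.567) = 1.315×10¹⁰ K⁴.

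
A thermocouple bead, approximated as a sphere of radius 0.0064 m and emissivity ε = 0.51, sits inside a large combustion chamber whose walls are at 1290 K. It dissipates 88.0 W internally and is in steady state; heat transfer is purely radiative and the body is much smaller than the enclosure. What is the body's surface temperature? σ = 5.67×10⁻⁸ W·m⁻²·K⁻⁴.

For a small grey body in a large enclosure, net radiated power = εσA(T⁴ − T_w⁴).
Steady state: P = εσA(T⁴ − T_w⁴) with A = 4πr² = 5.147×10⁻⁴ m².
T⁴ = P/(εσA) + T_w⁴ = 88.0/(0.51·5.67×10⁻⁸·5.147×10⁻⁴) + (1290)⁴
    = 5.912×10¹² + 2.769×10¹² = 8.682×10¹² K⁴.

T ≈ 1720 K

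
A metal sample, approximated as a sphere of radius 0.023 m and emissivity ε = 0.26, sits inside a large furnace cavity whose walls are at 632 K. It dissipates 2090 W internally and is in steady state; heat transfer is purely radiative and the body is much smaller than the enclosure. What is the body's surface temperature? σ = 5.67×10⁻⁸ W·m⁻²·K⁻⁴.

For a small grey body in a large enclosure, net radiated power = εσA(T⁴ − T_w⁴).
Steady state: P = εσA(T⁴ − T_w⁴) with A = 4πr² = 0.006648 m².
T⁴ = P/(εσA) + T_w⁴ = 2090/(0.26·5.67×10⁻⁸·0.006648) + (632)⁴
    = 2.133×10¹³ + 1.595×10¹¹ = 2.149×10¹³ K⁴.

T ≈ 2150 K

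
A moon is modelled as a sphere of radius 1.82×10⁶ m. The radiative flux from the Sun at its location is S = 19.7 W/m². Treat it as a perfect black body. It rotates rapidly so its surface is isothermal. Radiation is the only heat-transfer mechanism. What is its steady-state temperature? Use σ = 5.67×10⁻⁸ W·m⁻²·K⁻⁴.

T ≈ 96.5 K

At equilibrium, absorbed power = emitted power.
Absorbing cross-section = πr² = 1.041×10¹³ m²; emitting surface = 4πr² = 4.162×10¹³ m² (ratio 4).
S·A_cross = εσ·A_surf·T⁴  ⇒  T⁴ = S/(4σ).
T⁴ = 1.00·19.7/(4·5.67×10⁻⁸) = 8.686×10⁷ K⁴.
T = (8.686×10⁷)^(1/4).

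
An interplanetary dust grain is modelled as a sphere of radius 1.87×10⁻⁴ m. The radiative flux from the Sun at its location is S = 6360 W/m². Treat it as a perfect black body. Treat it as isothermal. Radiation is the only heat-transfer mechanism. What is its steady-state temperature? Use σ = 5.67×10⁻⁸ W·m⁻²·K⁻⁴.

At equilibrium, absorbed power = emitted power.
Absorbing cross-section = πr² = 1.099×10⁻⁷ m²; emitting surface = 4πr² = 4.394×10⁻⁷ m² (ratio 4).
S·A_cross = εσ·A_surf·T⁴  ⇒  T⁴ = S/(4σ).
T⁴ = 1.00·6360/(4·5.67×10⁻⁸) = 2.804×10¹⁰ K⁴.
T = (2.804×10¹⁰)^(1/4).

T ≈ 409 K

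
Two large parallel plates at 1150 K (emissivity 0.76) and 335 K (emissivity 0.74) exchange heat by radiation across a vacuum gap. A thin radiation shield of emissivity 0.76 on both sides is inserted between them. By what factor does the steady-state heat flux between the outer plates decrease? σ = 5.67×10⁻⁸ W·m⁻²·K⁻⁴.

Without shield: q₀ = σΔ(T⁴)/(1/ε₁+1/ε₂−1) with denominator 1.667.
With shield the two gaps are in series; the resistances add: (1/ε₁+1/ε_s−1)+(1/ε_s+1/ε₂−1) = 1.632+1.667 = 3.299.
Heat-flux ratio q₀/q = 3.299/1.667.

factor ≈ 1.98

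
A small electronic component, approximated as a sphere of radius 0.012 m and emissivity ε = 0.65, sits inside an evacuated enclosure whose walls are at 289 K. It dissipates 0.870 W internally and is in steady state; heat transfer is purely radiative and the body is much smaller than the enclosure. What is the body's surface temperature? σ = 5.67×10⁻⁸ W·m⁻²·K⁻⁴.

T ≈ 376 K

For a small grey body in a large enclosure, net radiated power = εσA(T⁴ − T_w⁴).
Steady state: P = εσA(T⁴ − T_w⁴) with A = 4πr² = 0.001810 m².
T⁴ = P/(εσA) + T_w⁴ = 0.870/(0.65·5.67×10⁻⁸·0.001810) + (289)⁴
    = 1.305×10¹⁰ + 6.976×10⁹ = 2.002×10¹⁰ K⁴.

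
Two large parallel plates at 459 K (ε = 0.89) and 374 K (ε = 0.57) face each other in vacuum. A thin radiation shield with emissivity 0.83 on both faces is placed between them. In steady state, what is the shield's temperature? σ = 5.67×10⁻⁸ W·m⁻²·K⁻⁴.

In steady state the net flux on the hot side equals that on the cold side.
σ(T₁⁴−T_s⁴)/D₁ = σ(T_s⁴−T₂⁴)/D₂, with D₁ = 1/ε₁+1/ε_s−1 = 1.328, D₂ = 1/ε_s+1/ε₂−1 = 1.959.
Solve for T_s⁴: T_s⁴ = (D₂·T₁⁴ + D₁·T₂⁴)/(D₁+D₂) = 3.436×10¹⁰ K⁴.

T_s ≈ 431 K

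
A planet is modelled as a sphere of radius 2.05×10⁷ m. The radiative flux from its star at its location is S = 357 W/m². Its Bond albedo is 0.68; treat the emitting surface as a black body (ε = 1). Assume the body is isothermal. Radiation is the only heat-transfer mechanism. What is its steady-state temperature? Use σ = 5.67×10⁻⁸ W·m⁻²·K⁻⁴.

T ≈ 150 K

At equilibrium, absorbed power = emitted power.
Absorbing cross-section = πr² = 1.320×10¹⁵ m²; emitting surface = 4πr² = 5.281×10¹⁵ m² (ratio 4).
(1−a)S·A_cross = εσ·A_surf·T⁴  ⇒  T⁴ = (1−a)S/(4σ).
T⁴ = 0.320·357/(4·5.67×10⁻⁸) = 5.037×10⁸ K⁴.
T = (5.037×10⁸)^(1/4).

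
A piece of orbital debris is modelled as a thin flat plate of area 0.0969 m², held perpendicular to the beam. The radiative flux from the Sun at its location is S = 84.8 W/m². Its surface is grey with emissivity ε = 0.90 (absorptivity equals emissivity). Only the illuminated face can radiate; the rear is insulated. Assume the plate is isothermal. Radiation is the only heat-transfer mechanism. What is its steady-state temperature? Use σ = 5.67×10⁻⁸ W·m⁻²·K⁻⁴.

T ≈ 197 K

At equilibrium, absorbed power = emitted power.
Absorbing cross-section = A = 0.09690 m²; emitting surface = A = 0.09690 m² (ratio 1).
εS·A_cross = εσ·A_surf·T⁴  ⇒  T⁴ = S/(1σ)   (ε cancels).
T⁴ = 84.8/(1·5.67×10⁻⁸) = 1.496×10⁹ K⁴.
T = (1.496×10⁹)^(1/4).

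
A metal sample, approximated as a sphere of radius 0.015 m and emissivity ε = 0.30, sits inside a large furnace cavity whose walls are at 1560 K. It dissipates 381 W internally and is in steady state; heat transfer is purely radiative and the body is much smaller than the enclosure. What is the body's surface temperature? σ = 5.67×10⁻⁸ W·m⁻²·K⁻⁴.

T ≈ 1930 K

For a small grey body in a large enclosure, net radiated power = εσA(T⁴ − T_w⁴).
Steady state: P = εσA(T⁴ − T_w⁴) with A = 4πr² = 0.002827 m².
T⁴ = P/(εσA) + T_w⁴ = 381/(0.30·5.67×10⁻⁸·0.002827) + (1560)⁴
    = 7.922×10¹² + 5.922×10¹² = 1.384×10¹³ K⁴.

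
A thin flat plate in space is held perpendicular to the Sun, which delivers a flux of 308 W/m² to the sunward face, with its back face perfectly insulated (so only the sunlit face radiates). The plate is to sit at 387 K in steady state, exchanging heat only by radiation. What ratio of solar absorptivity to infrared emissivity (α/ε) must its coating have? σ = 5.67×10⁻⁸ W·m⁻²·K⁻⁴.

α/ε ≈ 4.13

Balance: αS·A = εσ·1A·T⁴ ⇒ α/ε = σT⁴/S.
α/ε = 5.67×10⁻⁸·(387)⁴/308 = 5.67×10⁻⁸·2.243×10¹⁰/308.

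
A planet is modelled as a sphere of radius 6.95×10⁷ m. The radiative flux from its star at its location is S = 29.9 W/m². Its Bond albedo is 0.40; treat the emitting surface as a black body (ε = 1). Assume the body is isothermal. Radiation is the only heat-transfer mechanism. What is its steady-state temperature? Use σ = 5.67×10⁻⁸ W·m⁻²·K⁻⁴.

At equilibrium, absorbed power = emitted power.
Absorbing cross-section = πr² = 1.517×10¹⁶ m²; emitting surface = 4πr² = 6.070×10¹⁶ m² (ratio 4).
(1−a)S·A_cross = εσ·A_surf·T⁴  ⇒  T⁴ = (1−a)S/(4σ).
T⁴ = 0.600·29.9/(4·5.67×10⁻⁸) = 7.910×10⁷ K⁴.
T = (7.910×10⁷)^(1/4).

T ≈ 94.3 K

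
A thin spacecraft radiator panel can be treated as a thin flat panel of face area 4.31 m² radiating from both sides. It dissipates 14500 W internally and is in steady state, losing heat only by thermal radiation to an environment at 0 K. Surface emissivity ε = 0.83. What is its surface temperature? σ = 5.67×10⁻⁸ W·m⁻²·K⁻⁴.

Steady state: internal power = radiated power, P = εσA T⁴.
Radiating area A = 2·4.31 = 8.620 m².
T⁴ = P/(εσA) = 14500/(0.83·5.67×10⁻⁸·8.620) = 3.574×10¹⁰ K⁴.
T = (3.574×10¹⁰)^(1/4).

T ≈ 435 K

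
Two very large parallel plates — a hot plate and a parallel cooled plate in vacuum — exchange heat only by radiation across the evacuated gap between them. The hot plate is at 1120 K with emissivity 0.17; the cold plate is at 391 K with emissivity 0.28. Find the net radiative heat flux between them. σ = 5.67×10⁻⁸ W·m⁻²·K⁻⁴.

For two infinite grey parallel plates, q = σ(T₁⁴ − T₂⁴)/(1/ε₁ + 1/ε₂ − 1).
T₁⁴ − T₂⁴ = 1.574×10¹² − 2.337×10¹⁰ = 1.550×10¹² K⁴.
1/ε₁ + 1/ε₂ − 1 = 5.882 + 3.571 − 1 = 8.454.
q = 5.67×10⁻⁸ × 1.550×10¹² / 8.454.

q ≈ 10400 W/m²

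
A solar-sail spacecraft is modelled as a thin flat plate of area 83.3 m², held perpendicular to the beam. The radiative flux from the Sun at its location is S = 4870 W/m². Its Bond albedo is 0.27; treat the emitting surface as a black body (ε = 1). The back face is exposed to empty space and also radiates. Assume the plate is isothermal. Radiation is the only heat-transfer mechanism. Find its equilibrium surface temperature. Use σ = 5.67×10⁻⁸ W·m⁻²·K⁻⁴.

T ≈ 421 K

At equilibrium, absorbed power = emitted power.
Absorbing cross-section = A = 83.30 m²; emitting surface = 2A = 166.6 m² (ratio 2).
(1−a)S·A_cross = εσ·A_surf·T⁴  ⇒  T⁴ = (1−a)S/(2σ).
T⁴ = 0.730·4870/(2·5.67×10⁻⁸) = 3.135×10¹⁰ K⁴.
T = (3.135×10¹⁰)^(1/4).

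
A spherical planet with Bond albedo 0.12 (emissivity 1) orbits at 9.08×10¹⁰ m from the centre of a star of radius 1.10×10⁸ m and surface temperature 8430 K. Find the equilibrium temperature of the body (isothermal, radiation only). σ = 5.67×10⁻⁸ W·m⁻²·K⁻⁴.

The star's surface emits σT_*⁴; at distance d the flux is S = σT_*⁴(R_*/d)².
S = 5.67×10⁻⁸·(8430)⁴·(1.10×10⁸/9.08×10¹⁰)² = 420.2 W/m².
For an isothermal sphere T⁴ = (1−a)S/(4σ) = 1.631×10⁹ K⁴.

T ≈ 201 K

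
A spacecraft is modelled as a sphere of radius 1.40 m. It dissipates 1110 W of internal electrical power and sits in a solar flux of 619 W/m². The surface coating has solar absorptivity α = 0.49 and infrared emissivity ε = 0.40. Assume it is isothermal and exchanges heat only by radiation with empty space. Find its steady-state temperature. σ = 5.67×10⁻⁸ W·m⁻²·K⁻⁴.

T ≈ 270 K

At steady state, absorbed solar power + internal power = radiated power.
Absorbed: α·S·A_cross = 0.49·619·6.158 = 1868 W (cross-section πr²).
Total input = 1868 + 1110 = 2978 W.
Radiated: εσ·A_surf·T⁴ with A_surf = 4πr² = 24.63 m².
T⁴ = 2978/(0.40·5.67×10⁻⁸·24.63) = 5.330×10⁹ K⁴.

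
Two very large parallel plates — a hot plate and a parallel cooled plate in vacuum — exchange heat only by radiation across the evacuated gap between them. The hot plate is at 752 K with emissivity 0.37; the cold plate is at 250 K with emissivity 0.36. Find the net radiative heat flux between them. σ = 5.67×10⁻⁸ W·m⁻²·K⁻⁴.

For two infinite grey parallel plates, q = σ(T₁⁴ − T₂⁴)/(1/ε₁ + 1/ε₂ − 1).
T₁⁴ − T₂⁴ = 3.198×10¹¹ − 3.906×10⁹ = 3.159×10¹¹ K⁴.
1/ε₁ + 1/ε₂ − 1 = 2.703 + 2.778 − 1 = 4.480.
q = 5.67×10⁻⁸ × 3.159×10¹¹ / 4.480.

q ≈ 4000 W/m²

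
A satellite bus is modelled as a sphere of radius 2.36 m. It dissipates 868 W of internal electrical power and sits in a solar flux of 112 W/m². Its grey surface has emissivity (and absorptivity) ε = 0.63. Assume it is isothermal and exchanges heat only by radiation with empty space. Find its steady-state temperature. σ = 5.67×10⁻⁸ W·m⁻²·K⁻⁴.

At steady state, absorbed solar power + internal power = radiated power.
Absorbed: α·S·A_cross = 0.63·112·17.50 = 1235 W (cross-section πr²).
Total input = 1235 + 868 = 2103 W.
Radiated: εσ·A_surf·T⁴ with A_surf = 4πr² = 69.99 m².
T⁴ = 2103/(0.63·5.67×10⁻⁸·69.99) = 8.410×10⁸ K⁴.

T ≈ 170 K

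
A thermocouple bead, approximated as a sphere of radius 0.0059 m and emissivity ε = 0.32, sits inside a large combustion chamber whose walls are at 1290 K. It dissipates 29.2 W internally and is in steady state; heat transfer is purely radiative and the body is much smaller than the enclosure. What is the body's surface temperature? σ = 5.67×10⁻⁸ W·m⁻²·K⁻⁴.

For a small grey body in a large enclosure, net radiated power = εσA(T⁴ − T_w⁴).
Steady state: P = εσA(T⁴ − T_w⁴) with A = 4πr² = 4.374×10⁻⁴ m².
T⁴ = P/(εσA) + T_w⁴ = 29.2/(0.32·5.67×10⁻⁸·4.374×10⁻⁴) + (1290)⁴
    = 3.679×10¹² + 2.769×10¹² = 6.448×10¹² K⁴.

T ≈ 1590 K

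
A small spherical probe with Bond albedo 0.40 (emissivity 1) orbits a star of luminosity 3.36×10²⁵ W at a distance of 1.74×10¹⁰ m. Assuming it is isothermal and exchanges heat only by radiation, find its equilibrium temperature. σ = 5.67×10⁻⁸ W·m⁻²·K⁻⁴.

T ≈ 391 K

First find the stellar flux at distance d: S = L/(4πd²) = 3.36×10²⁵/(4π·(1.74×10¹⁰)²) = 8831 W/m².
For an isothermal sphere, absorbed (1−a)S·πr² = emitted σ·4πr²·T⁴, so T⁴ = (1−a)S/(4σ).
T⁴ = 0.600·8831/(4·5.67×10⁻⁸) = 2.336×10¹⁰ K⁴.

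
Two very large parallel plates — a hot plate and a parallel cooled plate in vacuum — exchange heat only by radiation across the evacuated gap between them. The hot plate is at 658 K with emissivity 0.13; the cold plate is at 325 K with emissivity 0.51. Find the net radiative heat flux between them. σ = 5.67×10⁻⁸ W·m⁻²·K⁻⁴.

For two infinite grey parallel plates, q = σ(T₁⁴ − T₂⁴)/(1/ε₁ + 1/ε₂ − 1).
T₁⁴ − T₂⁴ = 1.875×10¹¹ − 1.116×10¹⁰ = 1.763×10¹¹ K⁴.
1/ε₁ + 1/ε₂ − 1 = 7.692 + 1.961 − 1 = 8.653.
q = 5.67×10⁻⁸ × 1.763×10¹¹ / 8.653.

q ≈ 1160 W/m²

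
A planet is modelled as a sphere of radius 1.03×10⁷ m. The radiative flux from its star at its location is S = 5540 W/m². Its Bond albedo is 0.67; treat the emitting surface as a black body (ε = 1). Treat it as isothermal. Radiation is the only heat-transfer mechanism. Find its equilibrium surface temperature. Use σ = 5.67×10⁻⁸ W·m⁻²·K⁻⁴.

T ≈ 300 K

At equilibrium, absorbed power = emitted power.
Absorbing cross-section = πr² = 3.333×10¹⁴ m²; emitting surface = 4πr² = 1.333×10¹⁵ m² (ratio 4).
(1−a)S·A_cross = εσ·A_surf·T⁴  ⇒  T⁴ = (1−a)S/(4σ).
T⁴ = 0.330·5540/(4·5.67×10⁻⁸) = 8.061×10⁹ K⁴.
T = (8.061×10⁹)^(1/4).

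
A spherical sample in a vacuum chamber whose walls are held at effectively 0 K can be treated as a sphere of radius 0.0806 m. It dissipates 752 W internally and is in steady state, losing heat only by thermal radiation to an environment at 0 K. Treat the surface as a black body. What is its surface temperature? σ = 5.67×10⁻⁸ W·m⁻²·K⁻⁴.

Steady state: internal power = radiated power, P = εσA T⁴.
Radiating area A = 4πr² = 0.08164 m².
T⁴ = P/(εσA) = 752/(1.0·5.67×10⁻⁸·0.08164) = 1.625×10¹¹ K⁴.
T = (1.625×10¹¹)^(1/4).

T ≈ 635 K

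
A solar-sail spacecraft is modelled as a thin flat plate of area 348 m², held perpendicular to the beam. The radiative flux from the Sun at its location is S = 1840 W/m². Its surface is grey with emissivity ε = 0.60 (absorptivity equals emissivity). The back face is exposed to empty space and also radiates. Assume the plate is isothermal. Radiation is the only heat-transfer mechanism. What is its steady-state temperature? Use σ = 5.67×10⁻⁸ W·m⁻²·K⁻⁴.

T ≈ 357 K

At equilibrium, absorbed power = emitted power.
Absorbing cross-section = A = 348.0 m²; emitting surface = 2A = 696.0 m² (ratio 2).
εS·A_cross = εσ·A_surf·T⁴  ⇒  T⁴ = S/(2σ)   (ε cancels).
T⁴ = 1840/(2·5.67×10⁻⁸) = 1.623×10¹⁰ K⁴.
T = (1.623×10¹⁰)^(1/4).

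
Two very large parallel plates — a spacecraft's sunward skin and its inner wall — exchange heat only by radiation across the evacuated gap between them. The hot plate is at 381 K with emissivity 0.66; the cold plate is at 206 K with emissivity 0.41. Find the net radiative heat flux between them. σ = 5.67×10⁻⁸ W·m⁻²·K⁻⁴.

q ≈ 370 W/m²

For two infinite grey parallel plates, q = σ(T₁⁴ − T₂⁴)/(1/ε₁ + 1/ε₂ − 1).
T₁⁴ − T₂⁴ = 2.107×10¹⁰ − 1.801×10⁹ = 1.927×10¹⁰ K⁴.
1/ε₁ + 1/ε₂ − 1 = 1.515 + 2.439 − 1 = 2.954.
q = 5.67×10⁻⁸ × 1.927×10¹⁰ / 2.954.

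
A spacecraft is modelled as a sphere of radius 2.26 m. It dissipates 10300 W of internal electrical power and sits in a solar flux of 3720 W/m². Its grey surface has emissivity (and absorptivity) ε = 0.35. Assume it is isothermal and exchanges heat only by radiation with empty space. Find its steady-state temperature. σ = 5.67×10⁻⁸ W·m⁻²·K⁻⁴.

T ≈ 396 K

At steady state, absorbed solar power + internal power = radiated power.
Absorbed: α·S·A_cross = 0.35·3720·16.05 = 20890 W (cross-section πr²).
Total input = 20890 + 10300 = 31190 W.
Radiated: εσ·A_surf·T⁴ with A_surf = 4πr² = 64.18 m².
T⁴ = 31190/(0.35·5.67×10⁻⁸·64.18) = 2.449×10¹⁰ K⁴.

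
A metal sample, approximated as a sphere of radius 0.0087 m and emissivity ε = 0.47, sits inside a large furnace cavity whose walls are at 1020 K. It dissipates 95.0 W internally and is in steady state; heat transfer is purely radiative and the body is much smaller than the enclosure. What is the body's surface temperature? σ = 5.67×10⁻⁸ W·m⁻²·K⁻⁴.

For a small grey body in a large enclosure, net radiated power = εσA(T⁴ − T_w⁴).
Steady state: P = εσA(T⁴ − T_w⁴) with A = 4πr² = 9.511×10⁻⁴ m².
T⁴ = P/(εσA) + T_w⁴ = 95.0/(0.47·5.67×10⁻⁸·9.511×10⁻⁴) + (1020)⁴
    = 3.748×10¹² + 1.082×10¹² = 4.830×10¹² K⁴.

T ≈ 1480 K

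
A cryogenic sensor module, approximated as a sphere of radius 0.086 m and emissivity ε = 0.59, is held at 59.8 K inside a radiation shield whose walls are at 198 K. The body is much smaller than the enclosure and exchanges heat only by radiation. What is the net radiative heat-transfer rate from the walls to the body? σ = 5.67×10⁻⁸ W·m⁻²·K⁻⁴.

For a small grey body in a large enclosure: P_net = εσA(T_body⁴ − T_wall⁴).
A = 4πr² = 0.09294 m²; T_body⁴ − T_wall⁴ = 1.279×10⁷ − 1.537×10⁹ = -1.524×10⁹ K⁴.
|P_net| = 0.59·5.67×10⁻⁸·0.09294·1.524×10⁹.

P_net ≈ 4.74 W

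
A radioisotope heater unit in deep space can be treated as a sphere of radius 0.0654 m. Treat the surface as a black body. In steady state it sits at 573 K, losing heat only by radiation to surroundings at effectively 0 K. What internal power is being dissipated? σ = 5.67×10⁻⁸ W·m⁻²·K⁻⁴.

P ≈ 329 W

Steady state: P = εσA T⁴.
A = 4πr² = 0.05375 m²; T⁴ = (573)⁴ = 1.078×10¹¹ K⁴.
P = 1.0 × 5.67×10⁻⁸ × 0.05375 × 1.078×10¹¹.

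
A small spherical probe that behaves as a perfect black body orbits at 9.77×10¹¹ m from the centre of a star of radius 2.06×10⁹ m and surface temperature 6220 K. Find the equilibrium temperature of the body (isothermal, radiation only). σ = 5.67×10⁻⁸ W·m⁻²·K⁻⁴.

The star's surface emits σT_*⁴; at distance d the flux is S = σT_*⁴(R_*/d)².
S = 5.67×10⁻⁸·(6220)⁴·(2.06×10⁹/9.77×10¹¹)² = 377.3 W/m².
For an isothermal sphere T⁴ = (1−a)S/(4σ) = 1.664×10⁹ K⁴.

T ≈ 202 K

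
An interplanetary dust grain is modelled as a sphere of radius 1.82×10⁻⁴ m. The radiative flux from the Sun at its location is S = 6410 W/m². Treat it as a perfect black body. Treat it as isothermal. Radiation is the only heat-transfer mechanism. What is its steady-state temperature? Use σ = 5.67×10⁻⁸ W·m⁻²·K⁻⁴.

At equilibrium, absorbed power = emitted power.
Absorbing cross-section = πr² = 1.041×10⁻⁷ m²; emitting surface = 4πr² = 4.162×10⁻⁷ m² (ratio 4).
S·A_cross = εσ·A_surf·T⁴  ⇒  T⁴ = S/(4σ).
T⁴ = 1.00·6410/(4·5.67×10⁻⁸) = 2.826×10¹⁰ K⁴.
T = (2.826×10¹⁰)^(1/4).

T ≈ 410 K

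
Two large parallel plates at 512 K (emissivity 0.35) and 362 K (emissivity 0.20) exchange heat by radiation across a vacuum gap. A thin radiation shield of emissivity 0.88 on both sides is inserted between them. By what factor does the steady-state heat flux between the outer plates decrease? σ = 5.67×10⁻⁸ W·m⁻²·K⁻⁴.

Without shield: q₀ = σΔ(T⁴)/(1/ε₁+1/ε₂−1) with denominator 6.857.
With shield the two gaps are in series; the resistances add: (1/ε₁+1/ε_s−1)+(1/ε_s+1/ε₂−1) = 2.994+5.136 = 8.130.
Heat-flux ratio q₀/q = 8.130/6.857.

factor ≈ 1.19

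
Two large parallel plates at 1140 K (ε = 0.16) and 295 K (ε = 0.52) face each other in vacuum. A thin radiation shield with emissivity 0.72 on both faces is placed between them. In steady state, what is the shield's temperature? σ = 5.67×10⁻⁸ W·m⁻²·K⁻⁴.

T_s ≈ 815 K

In steady state the net flux on the hot side equals that on the cold side.
σ(T₁⁴−T_s⁴)/D₁ = σ(T_s⁴−T₂⁴)/D₂, with D₁ = 1/ε₁+1/ε_s−1 = 6.639, D₂ = 1/ε_s+1/ε₂−1 = 2.312.
Solve for T_s⁴: T_s⁴ = (D₂·T₁⁴ + D₁·T₂⁴)/(D₁+D₂) = 4.419×10¹¹ K⁴.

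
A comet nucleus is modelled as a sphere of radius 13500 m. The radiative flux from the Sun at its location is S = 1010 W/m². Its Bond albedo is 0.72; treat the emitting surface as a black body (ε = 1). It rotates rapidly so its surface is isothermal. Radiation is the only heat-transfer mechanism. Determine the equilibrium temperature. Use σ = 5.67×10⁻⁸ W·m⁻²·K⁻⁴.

At equilibrium, absorbed power = emitted power.
Absorbing cross-section = πr² = 5.726×10⁸ m²; emitting surface = 4πr² = 2.290×10⁹ m² (ratio 4).
(1−a)S·A_cross = εσ·A_surf·T⁴  ⇒  T⁴ = (1−a)S/(4σ).
T⁴ = 0.280·1010/(4·5.67×10⁻⁸) = 1.247×10⁹ K⁴.
T = (1.247×10⁹)^(1/4).

T ≈ 188 K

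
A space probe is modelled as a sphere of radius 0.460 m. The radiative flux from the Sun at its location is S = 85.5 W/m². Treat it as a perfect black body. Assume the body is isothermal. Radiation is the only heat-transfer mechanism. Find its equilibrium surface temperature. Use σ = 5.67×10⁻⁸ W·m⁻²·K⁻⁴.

T ≈ 139 K

At equilibrium, absorbed power = emitted power.
Absorbing cross-section = πr² = 0.6648 m²; emitting surface = 4πr² = 2.659 m² (ratio 4).
S·A_cross = εσ·A_surf·T⁴  ⇒  T⁴ = S/(4σ).
T⁴ = 1.00·85.5/(4·5.67×10⁻⁸) = 3.770×10⁸ K⁴.
T = (3.770×10⁸)^(1/4).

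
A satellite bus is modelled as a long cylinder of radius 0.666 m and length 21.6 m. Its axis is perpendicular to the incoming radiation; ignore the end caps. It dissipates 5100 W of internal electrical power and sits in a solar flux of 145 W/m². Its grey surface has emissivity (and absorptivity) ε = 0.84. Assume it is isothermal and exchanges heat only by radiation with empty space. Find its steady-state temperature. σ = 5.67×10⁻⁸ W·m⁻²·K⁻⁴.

T ≈ 211 K

At steady state, absorbed solar power + internal power = radiated power.
Absorbed: α·S·A_cross = 0.84·145·28.77 = 3504 W (cross-section 2rL).
Total input = 3504 + 5100 = 8604 W.
Radiated: εσ·A_surf·T⁴ with A_surf = 2πrL = 90.39 m².
T⁴ = 8604/(0.84·5.67×10⁻⁸·90.39) = 1.999×10⁹ K⁴.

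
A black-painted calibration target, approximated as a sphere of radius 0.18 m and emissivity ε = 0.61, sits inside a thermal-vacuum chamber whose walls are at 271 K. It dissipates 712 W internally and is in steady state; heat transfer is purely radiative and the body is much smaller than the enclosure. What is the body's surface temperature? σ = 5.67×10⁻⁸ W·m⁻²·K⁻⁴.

T ≈ 486 K

For a small grey body in a large enclosure, net radiated power = εσA(T⁴ − T_w⁴).
Steady state: P = εσA(T⁴ − T_w⁴) with A = 4πr² = 0.4072 m².
T⁴ = P/(εσA) + T_w⁴ = 712/(0.61·5.67×10⁻⁸·0.4072) + (271)⁴
    = 5.056×10¹⁰ + 5.394×10⁹ = 5.595×10¹⁰ K⁴.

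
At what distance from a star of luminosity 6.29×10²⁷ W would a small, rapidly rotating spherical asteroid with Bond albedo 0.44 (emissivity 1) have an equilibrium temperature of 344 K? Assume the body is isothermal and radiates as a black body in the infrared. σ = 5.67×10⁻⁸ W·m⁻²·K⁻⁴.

For an isothermal black-emitting sphere, (1−a)S·πr² = σ·4πr²·T⁴ ⇒ S = 4σT⁴/(1−a).
S = 4·5.67×10⁻⁸·(344)⁴/0.560 = 5671 W/m².
Flux falls as S = L/(4πd²), so d = √(L/(4πS)) = √(6.29×10²⁷/(4π·5671)).

d ≈ 2.97×10¹¹ m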